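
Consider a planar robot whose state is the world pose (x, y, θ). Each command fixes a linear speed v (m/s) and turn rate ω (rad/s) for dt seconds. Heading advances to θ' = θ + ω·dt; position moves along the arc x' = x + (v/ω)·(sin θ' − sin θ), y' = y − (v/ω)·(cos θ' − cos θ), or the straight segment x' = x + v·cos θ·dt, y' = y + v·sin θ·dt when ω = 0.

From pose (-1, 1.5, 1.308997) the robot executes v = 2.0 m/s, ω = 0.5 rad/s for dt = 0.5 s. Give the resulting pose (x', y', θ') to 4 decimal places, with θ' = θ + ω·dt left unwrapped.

(-0.8640, 2.4881, 1.5590)

θ' = 1.3090 + 0.5·0.5 = 1.5590
R = v/ω = 2.0/0.5 = 4.0000
x' = -1 + 4.0000·(sin 1.5590 − sin 1.3090) = -0.8640
y' = 1.5 − 4.0000·(cos 1.5590 − cos 1.3090) = 2.4881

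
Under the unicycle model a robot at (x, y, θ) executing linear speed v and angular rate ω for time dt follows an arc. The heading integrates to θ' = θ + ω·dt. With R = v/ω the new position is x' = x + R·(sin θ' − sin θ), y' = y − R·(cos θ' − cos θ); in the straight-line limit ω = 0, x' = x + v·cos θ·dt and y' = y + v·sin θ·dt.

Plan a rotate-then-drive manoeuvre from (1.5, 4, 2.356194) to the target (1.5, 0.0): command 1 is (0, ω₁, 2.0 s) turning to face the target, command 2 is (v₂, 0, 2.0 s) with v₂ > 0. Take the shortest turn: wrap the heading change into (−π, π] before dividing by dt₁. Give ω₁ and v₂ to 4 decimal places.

ω₁ = 1.1781, v₂ = 2.0000

heading to target = atan2(0−4, 1.5−1.5) = -1.5708
Δθ = wrap(-1.5708 − 2.3562) = 2.3562; ω₁ = Δθ/dt₁ = 1.1781
distance = √((1.5−1.5)² + (0−4)²) = 4.0000; v₂ = distance/dt₂ = 2.0000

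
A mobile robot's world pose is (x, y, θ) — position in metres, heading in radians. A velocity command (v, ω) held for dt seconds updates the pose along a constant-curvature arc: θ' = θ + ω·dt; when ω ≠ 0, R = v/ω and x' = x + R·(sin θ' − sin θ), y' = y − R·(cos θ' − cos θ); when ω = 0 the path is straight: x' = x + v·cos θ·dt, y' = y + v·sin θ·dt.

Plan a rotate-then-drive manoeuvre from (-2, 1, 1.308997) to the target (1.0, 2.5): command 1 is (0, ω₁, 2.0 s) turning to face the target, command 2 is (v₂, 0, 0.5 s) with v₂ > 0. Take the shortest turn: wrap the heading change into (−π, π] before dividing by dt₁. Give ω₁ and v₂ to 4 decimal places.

ω₁ = -0.4227, v₂ = 6.7082

heading to target = atan2(2.5−1, 1−-2) = 0.4636
Δθ = wrap(0.4636 − 1.3090) = -0.8453; ω₁ = Δθ/dt₁ = -0.4227
distance = √((1−-2)² + (2.5−1)²) = 3.3541; v₂ = distance/dt₂ = 6.7082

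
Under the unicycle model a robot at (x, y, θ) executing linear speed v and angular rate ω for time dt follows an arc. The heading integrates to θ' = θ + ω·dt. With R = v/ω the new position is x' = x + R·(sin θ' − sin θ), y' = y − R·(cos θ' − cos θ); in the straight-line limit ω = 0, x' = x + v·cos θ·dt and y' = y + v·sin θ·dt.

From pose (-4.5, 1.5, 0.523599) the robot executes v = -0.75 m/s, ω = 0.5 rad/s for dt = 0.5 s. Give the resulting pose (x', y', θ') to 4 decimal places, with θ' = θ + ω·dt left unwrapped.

(-4.7981, 1.2741, 0.7736)

θ' = 0.5236 + 0.5·0.5 = 0.7736
R = v/ω = -0.75/0.5 = -1.5000
x' = -4.5 + -1.5000·(sin 0.7736 − sin 0.5236) = -4.7981
y' = 1.5 − -1.5000·(cos 0.7736 − cos 0.5236) = 1.2741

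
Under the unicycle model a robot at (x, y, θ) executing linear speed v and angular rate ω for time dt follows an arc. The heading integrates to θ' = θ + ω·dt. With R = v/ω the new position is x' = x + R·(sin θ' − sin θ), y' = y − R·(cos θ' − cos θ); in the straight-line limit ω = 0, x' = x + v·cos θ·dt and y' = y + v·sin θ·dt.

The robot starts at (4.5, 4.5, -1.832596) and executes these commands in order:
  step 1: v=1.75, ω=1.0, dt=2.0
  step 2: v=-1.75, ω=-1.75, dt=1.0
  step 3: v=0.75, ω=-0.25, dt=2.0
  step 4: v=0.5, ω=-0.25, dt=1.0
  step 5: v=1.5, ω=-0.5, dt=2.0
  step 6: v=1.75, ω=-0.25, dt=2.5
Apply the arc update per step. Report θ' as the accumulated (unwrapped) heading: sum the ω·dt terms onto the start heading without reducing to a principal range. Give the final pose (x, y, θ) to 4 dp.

step 1: θ'=0.1674 (R=1.7500) → pose (6.4820, 2.3215, 0.1674)
step 2: θ'=-1.5826 (R=1.0000) → pose (5.3154, 3.3194, -1.5826)
step 3: θ'=-2.0826 (R=-3.0000) → pose (4.9312, 1.8855, -2.0826)
step 4: θ'=-2.3326 (R=-2.0000) → pose (4.6347, 1.4846, -2.3326)
step 5: θ'=-3.3326 (R=-3.0000) → pose (1.8944, 0.6098, -3.3326)
step 6: θ'=-3.9576 (R=-7.0000) → pose (-1.8756, 2.6865, -3.9576)

(-1.8756, 2.6865, -3.9576)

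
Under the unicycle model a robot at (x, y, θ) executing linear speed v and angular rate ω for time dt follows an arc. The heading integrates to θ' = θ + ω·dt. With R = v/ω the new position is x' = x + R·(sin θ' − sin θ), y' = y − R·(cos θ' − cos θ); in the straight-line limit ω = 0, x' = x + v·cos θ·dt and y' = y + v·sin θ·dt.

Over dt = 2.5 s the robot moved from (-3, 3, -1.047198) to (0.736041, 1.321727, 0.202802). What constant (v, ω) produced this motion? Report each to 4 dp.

Δθ = 0.202802 − -1.047198 = 1.250000
ω = Δθ/dt = 1.250000/2.5 = 0.5000
R = Δx/(sin θ' − sin θ) = 3.5000
v = R·ω = 3.5000·0.5000 = 1.7500

v = 1.7500, ω = 0.5000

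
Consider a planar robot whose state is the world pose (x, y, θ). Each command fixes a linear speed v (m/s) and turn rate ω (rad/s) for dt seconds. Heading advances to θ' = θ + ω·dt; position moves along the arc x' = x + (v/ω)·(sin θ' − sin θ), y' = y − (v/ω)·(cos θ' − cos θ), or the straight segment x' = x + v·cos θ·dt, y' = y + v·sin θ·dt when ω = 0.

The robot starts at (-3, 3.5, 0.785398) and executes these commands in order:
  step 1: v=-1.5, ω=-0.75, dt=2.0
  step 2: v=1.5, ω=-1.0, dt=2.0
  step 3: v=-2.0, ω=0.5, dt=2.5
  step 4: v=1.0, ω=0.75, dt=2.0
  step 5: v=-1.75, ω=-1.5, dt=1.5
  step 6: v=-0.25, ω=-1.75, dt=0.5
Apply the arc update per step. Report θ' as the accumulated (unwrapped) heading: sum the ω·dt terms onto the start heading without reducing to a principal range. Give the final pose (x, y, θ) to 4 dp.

(-3.2603, 5.7020, -3.0896)

step 1: θ'=-0.7146 (R=2.0000) → pose (-5.7248, 3.4035, -0.7146)
step 2: θ'=-2.7146 (R=-1.5000) → pose (-6.0866, 0.9052, -2.7146)
step 3: θ'=-1.4646 (R=-4.0000) → pose (-3.7657, 4.9700, -1.4646)
step 4: θ'=0.0354 (R=1.3333) → pose (-2.3927, 3.7788, 0.0354)
step 5: θ'=-2.2146 (R=1.1667) → pose (-3.3671, 5.6450, -2.2146)
step 6: θ'=-3.0896 (R=0.1429) → pose (-3.2603, 5.7020, -3.0896)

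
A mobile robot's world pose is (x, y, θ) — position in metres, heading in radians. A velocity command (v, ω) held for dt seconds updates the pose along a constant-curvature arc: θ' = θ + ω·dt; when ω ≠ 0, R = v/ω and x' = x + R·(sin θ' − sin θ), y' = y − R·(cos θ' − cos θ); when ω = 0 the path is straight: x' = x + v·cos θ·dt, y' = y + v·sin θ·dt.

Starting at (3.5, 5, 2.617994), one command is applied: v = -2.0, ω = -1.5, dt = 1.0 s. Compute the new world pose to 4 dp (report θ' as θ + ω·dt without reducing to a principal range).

(4.0323, 3.2620, 1.1180)

θ' = 2.6180 + -1.5·1.0 = 1.1180
R = v/ω = -2.0/-1.5 = 1.3333
x' = 3.5 + 1.3333·(sin 1.1180 − sin 2.6180) = 4.0323
y' = 5 − 1.3333·(cos 1.1180 − cos 2.6180) = 3.2620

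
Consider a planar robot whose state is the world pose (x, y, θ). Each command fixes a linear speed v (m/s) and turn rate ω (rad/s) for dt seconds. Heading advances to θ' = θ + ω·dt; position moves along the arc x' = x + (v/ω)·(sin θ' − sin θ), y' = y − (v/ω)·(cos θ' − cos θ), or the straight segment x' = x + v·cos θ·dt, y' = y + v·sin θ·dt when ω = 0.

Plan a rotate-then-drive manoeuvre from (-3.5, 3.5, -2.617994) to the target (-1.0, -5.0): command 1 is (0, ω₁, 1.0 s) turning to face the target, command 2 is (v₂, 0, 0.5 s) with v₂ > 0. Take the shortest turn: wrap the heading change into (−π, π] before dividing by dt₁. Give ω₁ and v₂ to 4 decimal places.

ω₁ = 1.3332, v₂ = 17.7200

heading to target = atan2(-5−3.5, -1−-3.5) = -1.2847
Δθ = wrap(-1.2847 − -2.6180) = 1.3332; ω₁ = Δθ/dt₁ = 1.3332
distance = √((-1−-3.5)² + (-5−3.5)²) = 8.8600; v₂ = distance/dt₂ = 17.7200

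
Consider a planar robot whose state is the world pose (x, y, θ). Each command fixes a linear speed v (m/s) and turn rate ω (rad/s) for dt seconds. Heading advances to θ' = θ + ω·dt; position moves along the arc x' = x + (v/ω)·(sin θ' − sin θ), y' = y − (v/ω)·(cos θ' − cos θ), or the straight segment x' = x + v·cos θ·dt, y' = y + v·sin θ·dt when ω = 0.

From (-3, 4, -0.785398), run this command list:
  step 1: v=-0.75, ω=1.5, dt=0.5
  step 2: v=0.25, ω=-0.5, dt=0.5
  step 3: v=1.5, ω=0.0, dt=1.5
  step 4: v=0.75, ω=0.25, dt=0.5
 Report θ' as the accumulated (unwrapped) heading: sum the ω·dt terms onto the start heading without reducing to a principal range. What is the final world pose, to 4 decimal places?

(-0.6883, 3.4099, -0.1604)

step 1: θ'=-0.0354 (R=-0.5000) → pose (-3.3359, 4.1461, -0.0354)
step 2: θ'=-0.2854 (R=-0.5000) → pose (-3.2128, 4.1262, -0.2854)
step 3: θ'=-0.2854 (straight) → pose (-1.0538, 3.4928, -0.2854)
step 4: θ'=-0.1604 (R=3.0000) → pose (-0.6883, 3.4099, -0.1604)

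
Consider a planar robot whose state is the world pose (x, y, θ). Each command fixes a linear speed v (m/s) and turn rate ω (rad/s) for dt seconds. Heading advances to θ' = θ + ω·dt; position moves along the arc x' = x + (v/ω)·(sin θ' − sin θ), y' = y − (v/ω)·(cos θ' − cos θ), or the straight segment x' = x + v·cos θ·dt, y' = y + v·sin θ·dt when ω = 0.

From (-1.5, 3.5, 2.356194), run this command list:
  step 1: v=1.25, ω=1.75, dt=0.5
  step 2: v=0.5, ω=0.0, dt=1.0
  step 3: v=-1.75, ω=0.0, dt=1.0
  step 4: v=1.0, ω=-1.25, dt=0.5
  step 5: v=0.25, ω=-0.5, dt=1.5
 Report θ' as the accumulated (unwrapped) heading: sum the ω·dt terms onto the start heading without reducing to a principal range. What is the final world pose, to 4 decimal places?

(-1.5284, 4.2162, 1.8562)

step 1: θ'=3.2312 (R=0.7143) → pose (-2.0690, 3.7063, 3.2312)
step 2: θ'=3.2312 (straight) → pose (-2.5670, 3.6616, 3.2312)
step 3: θ'=3.2312 (straight) → pose (-0.8240, 3.8182, 3.2312)
step 4: θ'=2.6062 (R=-0.8000) → pose (-1.3037, 3.9269, 2.6062)
step 5: θ'=1.8562 (R=-0.5000) → pose (-1.5284, 4.2162, 1.8562)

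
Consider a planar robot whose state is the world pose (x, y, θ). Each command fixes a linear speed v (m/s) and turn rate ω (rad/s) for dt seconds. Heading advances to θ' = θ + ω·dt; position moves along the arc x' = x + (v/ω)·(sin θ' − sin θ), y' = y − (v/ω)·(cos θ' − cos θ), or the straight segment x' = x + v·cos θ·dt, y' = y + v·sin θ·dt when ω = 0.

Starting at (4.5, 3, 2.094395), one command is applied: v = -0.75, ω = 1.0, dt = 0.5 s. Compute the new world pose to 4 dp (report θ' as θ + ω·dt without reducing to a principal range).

θ' = 2.0944 + 1.0·0.5 = 2.5944
R = v/ω = -0.75/1.0 = -0.7500
x' = 4.5 + -0.7500·(sin 2.5944 − sin 2.0944) = 4.7593
y' = 3 − -0.7500·(cos 2.5944 − cos 2.0944) = 2.7345

(4.7593, 2.7345, 2.5944)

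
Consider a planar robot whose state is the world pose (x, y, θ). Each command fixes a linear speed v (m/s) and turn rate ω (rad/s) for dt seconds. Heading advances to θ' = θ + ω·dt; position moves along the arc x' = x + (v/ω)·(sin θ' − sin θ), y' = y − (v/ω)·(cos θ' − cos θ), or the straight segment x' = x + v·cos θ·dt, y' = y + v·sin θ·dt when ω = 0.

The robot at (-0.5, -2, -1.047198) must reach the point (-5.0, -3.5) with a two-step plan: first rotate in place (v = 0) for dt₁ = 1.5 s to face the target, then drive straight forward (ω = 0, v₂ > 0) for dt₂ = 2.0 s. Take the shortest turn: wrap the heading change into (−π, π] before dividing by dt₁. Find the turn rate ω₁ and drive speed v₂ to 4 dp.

ω₁ = -1.1818, v₂ = 2.3717

heading to target = atan2(-3.5−-2, -5−-0.5) = -2.8198
Δθ = wrap(-2.8198 − -1.0472) = -1.7726; ω₁ = Δθ/dt₁ = -1.1818
distance = √((-5−-0.5)² + (-3.5−-2)²) = 4.7434; v₂ = distance/dt₂ = 2.3717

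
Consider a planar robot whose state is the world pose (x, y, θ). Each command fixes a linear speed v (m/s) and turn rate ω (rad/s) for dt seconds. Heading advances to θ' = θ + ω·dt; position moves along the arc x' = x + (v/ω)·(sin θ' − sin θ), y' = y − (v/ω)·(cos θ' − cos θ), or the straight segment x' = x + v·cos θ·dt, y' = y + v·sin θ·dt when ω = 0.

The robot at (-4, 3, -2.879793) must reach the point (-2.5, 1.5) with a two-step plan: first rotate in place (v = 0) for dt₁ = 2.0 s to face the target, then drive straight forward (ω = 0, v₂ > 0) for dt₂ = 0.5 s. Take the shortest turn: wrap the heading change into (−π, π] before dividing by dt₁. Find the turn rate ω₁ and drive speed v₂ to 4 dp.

ω₁ = 1.0472, v₂ = 4.2426

heading to target = atan2(1.5−3, -2.5−-4) = -0.7854
Δθ = wrap(-0.7854 − -2.8798) = 2.0944; ω₁ = Δθ/dt₁ = 1.0472
distance = √((-2.5−-4)² + (1.5−3)²) = 2.1213; v₂ = distance/dt₂ = 4.2426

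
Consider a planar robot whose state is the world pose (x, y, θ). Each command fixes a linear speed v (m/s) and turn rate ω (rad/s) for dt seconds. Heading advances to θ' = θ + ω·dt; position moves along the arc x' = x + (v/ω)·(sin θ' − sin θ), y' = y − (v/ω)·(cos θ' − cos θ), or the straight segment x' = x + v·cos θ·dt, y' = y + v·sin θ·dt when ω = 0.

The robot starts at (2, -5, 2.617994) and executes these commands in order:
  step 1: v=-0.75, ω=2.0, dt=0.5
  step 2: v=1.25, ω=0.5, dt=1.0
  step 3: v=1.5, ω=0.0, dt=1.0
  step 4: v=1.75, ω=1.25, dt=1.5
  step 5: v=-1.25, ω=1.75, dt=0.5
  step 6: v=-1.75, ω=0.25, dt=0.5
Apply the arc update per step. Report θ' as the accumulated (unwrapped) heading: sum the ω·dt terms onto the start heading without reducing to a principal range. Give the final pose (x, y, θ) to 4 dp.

step 1: θ'=3.6180 (R=-0.3750) → pose (2.3595, -5.0085, 3.6180)
step 2: θ'=4.1180 (R=2.5000) → pose (1.4347, -5.8301, 4.1180)
step 3: θ'=4.1180 (straight) → pose (0.5947, -7.0728, 4.1180)
step 4: θ'=5.9930 (R=1.4000) → pose (1.3540, -9.1983, 5.9930)
step 5: θ'=6.8680 (R=-0.7143) → pose (0.7553, -9.2871, 6.8680)
step 6: θ'=6.9930 (R=-7.0000) → pose (0.0578, -9.8145, 6.9930)

(0.0578, -9.8145, 6.9930)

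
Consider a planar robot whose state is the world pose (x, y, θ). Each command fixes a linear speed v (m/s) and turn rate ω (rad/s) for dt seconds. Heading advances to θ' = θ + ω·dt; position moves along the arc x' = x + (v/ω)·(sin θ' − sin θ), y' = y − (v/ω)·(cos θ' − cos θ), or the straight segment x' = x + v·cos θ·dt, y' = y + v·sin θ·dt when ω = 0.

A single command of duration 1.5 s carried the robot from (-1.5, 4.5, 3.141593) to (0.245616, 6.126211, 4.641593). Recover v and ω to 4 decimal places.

v = -1.7500, ω = 1.0000

Δθ = 4.641593 − 3.141593 = 1.500000
ω = Δθ/dt = 1.500000/1.5 = 1.0000
R = Δx/(sin θ' − sin θ) = -1.7500
v = R·ω = -1.7500·1.0000 = -1.7500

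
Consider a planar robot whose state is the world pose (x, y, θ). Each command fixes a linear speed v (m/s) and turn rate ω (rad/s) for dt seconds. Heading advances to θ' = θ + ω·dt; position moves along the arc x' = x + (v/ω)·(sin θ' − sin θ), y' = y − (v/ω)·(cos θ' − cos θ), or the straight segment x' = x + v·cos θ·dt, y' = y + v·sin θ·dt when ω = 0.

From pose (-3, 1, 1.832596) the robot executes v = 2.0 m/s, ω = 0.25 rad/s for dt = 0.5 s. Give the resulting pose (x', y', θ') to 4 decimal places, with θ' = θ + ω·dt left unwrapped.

θ' = 1.8326 + 0.25·0.5 = 1.9576
R = v/ω = 2.0/0.25 = 8.0000
x' = -3 + 8.0000·(sin 1.9576 − sin 1.8326) = -3.3184
y' = 1 − 8.0000·(cos 1.9576 − cos 1.8326) = 1.9473

(-3.3184, 1.9473, 1.9576)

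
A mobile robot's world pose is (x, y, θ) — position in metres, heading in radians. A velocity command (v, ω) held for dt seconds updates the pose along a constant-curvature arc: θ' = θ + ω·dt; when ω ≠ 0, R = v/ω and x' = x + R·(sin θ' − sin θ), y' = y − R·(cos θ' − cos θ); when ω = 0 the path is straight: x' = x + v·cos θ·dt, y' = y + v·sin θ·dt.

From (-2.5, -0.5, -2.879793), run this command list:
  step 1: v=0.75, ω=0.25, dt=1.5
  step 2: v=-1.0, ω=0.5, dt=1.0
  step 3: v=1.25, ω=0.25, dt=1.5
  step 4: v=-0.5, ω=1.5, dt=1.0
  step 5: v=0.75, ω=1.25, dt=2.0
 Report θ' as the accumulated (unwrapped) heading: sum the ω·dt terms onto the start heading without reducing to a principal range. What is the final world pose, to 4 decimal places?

step 1: θ'=-2.5048 (R=3.0000) → pose (-3.5074, -0.9858, -2.5048)
step 2: θ'=-2.0048 (R=-2.0000) → pose (-2.8821, -0.2188, -2.0048)
step 3: θ'=-1.6298 (R=5.0000) → pose (-3.3369, -2.0265, -1.6298)
step 4: θ'=-0.1298 (R=-0.3333) → pose (-3.6265, -1.6763, -0.1298)
step 5: θ'=2.3702 (R=0.6000) → pose (-3.1306, -0.6511, 2.3702)

(-3.1306, -0.6511, 2.3702)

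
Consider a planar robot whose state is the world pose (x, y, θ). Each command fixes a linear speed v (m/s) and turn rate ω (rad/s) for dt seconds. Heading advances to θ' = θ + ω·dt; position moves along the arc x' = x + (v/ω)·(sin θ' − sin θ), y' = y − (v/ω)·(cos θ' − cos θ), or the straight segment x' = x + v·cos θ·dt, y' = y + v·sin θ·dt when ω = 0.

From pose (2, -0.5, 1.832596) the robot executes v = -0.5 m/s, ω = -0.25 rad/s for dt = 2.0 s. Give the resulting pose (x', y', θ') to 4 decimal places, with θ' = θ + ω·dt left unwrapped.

(2.0117, -1.4895, 1.3326)

θ' = 1.8326 + -0.25·2.0 = 1.3326
R = v/ω = -0.5/-0.25 = 2.0000
x' = 2 + 2.0000·(sin 1.3326 − sin 1.8326) = 2.0117
y' = -0.5 − 2.0000·(cos 1.3326 − cos 1.8326) = -1.4895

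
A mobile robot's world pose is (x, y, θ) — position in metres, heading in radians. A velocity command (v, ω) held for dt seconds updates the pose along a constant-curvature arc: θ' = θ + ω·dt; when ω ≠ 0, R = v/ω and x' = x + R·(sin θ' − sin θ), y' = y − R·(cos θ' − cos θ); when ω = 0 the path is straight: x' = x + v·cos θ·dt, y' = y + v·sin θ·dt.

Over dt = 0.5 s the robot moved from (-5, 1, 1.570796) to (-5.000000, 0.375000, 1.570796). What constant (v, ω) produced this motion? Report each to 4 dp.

Δθ = 1.570796 − 1.570796 = 0.000000
ω = Δθ/dt = 0.000000/0.5 = 0.0000
ω = 0 → v = (Δx·cos θ + Δy·sin θ)/dt = -1.2500

v = -1.2500, ω = 0.0000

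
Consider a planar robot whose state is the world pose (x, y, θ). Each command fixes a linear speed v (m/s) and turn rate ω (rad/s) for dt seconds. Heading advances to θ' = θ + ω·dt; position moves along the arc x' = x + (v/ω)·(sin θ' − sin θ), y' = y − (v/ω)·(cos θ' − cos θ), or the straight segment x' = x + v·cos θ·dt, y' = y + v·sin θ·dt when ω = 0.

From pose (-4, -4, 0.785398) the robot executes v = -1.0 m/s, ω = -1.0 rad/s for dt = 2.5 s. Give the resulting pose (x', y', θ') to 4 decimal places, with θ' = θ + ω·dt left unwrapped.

θ' = 0.7854 + -1.0·2.5 = -1.7146
R = v/ω = -1.0/-1.0 = 1.0000
x' = -4 + 1.0000·(sin -1.7146 − sin 0.7854) = -5.6968
y' = -4 − 1.0000·(cos -1.7146 − cos 0.7854) = -3.1496

(-5.6968, -3.1496, -1.7146)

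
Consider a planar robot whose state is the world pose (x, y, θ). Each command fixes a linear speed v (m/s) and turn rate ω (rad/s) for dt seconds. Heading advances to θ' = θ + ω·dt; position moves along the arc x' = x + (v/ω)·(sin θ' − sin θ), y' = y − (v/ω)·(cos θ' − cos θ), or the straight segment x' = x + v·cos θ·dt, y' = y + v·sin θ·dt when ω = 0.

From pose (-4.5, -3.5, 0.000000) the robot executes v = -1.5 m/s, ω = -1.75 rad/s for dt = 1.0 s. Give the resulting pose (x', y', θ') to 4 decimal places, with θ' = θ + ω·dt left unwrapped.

(-5.3434, -2.4901, -1.7500)

θ' = 0.0000 + -1.75·1.0 = -1.7500
R = v/ω = -1.5/-1.75 = 0.8571
x' = -4.5 + 0.8571·(sin -1.7500 − sin 0.0000) = -5.3434
y' = -3.5 − 0.8571·(cos -1.7500 − cos 0.0000) = -2.4901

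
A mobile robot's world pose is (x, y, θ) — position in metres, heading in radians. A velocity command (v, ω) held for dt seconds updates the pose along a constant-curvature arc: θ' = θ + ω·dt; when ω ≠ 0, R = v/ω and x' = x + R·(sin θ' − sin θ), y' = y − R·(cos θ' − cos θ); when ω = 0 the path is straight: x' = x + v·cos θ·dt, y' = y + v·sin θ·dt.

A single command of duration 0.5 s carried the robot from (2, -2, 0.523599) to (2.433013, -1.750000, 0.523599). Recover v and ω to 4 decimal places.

Δθ = 0.523599 − 0.523599 = 0.000000
ω = Δθ/dt = 0.000000/0.5 = 0.0000
ω = 0 → v = (Δx·cos θ + Δy·sin θ)/dt = 1.0000

v = 1.0000, ω = 0.0000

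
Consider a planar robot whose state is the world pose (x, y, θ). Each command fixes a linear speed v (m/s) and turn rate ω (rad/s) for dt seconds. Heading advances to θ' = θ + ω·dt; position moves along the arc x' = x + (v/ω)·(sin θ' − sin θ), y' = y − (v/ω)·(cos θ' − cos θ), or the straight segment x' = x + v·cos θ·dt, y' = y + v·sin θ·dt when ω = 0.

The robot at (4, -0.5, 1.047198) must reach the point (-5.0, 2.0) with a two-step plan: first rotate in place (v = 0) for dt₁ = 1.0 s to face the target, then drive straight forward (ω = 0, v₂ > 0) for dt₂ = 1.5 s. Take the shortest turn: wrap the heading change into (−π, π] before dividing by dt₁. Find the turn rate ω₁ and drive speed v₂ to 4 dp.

heading to target = atan2(2−-0.5, -5−4) = 2.8706
Δθ = wrap(2.8706 − 1.0472) = 1.8234; ω₁ = Δθ/dt₁ = 1.8234
distance = √((-5−4)² + (2−-0.5)²) = 9.3408; v₂ = distance/dt₂ = 6.2272

ω₁ = 1.8234, v₂ = 6.2272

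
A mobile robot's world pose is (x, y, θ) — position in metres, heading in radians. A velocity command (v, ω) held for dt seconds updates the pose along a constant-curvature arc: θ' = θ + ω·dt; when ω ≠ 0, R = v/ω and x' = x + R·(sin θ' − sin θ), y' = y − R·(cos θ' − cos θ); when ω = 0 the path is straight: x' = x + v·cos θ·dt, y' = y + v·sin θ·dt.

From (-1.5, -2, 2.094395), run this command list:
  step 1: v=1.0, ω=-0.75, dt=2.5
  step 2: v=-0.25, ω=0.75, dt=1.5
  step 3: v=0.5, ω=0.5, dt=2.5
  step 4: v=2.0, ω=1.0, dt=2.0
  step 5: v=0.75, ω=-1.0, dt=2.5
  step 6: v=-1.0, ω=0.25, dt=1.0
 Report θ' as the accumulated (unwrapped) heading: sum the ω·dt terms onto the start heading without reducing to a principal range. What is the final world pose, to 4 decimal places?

(-5.1604, -1.7581, 2.3444)

step 1: θ'=0.2194 (R=-1.3333) → pose (-0.6355, -0.0320, 0.2194)
step 2: θ'=1.3444 (R=-0.3333) → pose (-0.8878, -0.2825, 1.3444)
step 3: θ'=2.5944 (R=1.0000) → pose (-1.3419, 0.7960, 2.5944)
step 4: θ'=4.5944 (R=2.0000) → pose (-4.3686, -0.6766, 4.5944)
step 5: θ'=2.0944 (R=-0.7500) → pose (-5.7629, -0.9633, 2.0944)
step 6: θ'=2.3444 (R=-4.0000) → pose (-5.1604, -1.7581, 2.3444)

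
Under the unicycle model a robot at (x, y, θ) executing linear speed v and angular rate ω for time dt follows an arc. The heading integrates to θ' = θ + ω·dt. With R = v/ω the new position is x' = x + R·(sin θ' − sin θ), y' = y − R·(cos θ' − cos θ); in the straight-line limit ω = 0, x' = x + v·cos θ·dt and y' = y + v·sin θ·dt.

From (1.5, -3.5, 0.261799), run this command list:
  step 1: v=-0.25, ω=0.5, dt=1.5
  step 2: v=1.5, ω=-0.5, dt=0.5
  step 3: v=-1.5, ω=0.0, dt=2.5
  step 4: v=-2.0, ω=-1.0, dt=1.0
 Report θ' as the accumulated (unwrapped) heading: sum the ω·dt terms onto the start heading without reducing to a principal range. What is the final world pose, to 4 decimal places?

(-2.8876, -6.2227, -0.2382)

step 1: θ'=1.0118 (R=-0.5000) → pose (1.2055, -3.7178, 1.0118)
step 2: θ'=0.7618 (R=-3.0000) → pose (1.6782, -3.1380, 0.7618)
step 3: θ'=0.7618 (straight) → pose (-1.0353, -5.7264, 0.7618)
step 4: θ'=-0.2382 (R=2.0000) → pose (-2.8876, -6.2227, -0.2382)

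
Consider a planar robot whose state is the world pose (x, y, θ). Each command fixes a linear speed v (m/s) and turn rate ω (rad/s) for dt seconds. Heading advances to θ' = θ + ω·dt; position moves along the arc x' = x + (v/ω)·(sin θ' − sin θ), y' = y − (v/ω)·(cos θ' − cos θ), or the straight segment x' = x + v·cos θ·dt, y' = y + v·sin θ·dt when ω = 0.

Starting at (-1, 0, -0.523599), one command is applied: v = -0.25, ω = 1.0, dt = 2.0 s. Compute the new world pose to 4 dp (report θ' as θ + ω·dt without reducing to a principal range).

(-1.3739, -0.1929, 1.4764)

θ' = -0.5236 + 1.0·2.0 = 1.4764
R = v/ω = -0.25/1.0 = -0.2500
x' = -1 + -0.2500·(sin 1.4764 − sin -0.5236) = -1.3739
y' = 0 − -0.2500·(cos 1.4764 − cos -0.5236) = -0.1929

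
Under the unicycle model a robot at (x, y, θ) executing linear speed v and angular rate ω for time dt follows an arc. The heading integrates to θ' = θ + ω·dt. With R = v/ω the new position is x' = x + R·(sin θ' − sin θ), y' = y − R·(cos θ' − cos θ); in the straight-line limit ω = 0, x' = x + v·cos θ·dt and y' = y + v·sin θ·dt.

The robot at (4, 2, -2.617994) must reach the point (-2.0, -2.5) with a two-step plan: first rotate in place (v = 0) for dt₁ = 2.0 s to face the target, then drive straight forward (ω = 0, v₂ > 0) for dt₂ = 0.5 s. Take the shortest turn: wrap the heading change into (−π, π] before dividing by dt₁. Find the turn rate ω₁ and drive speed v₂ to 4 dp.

heading to target = atan2(-2.5−2, -2−4) = -2.4981
Δθ = wrap(-2.4981 − -2.6180) = 0.1199; ω₁ = Δθ/dt₁ = 0.0600
distance = √((-2−4)² + (-2.5−2)²) = 7.5000; v₂ = distance/dt₂ = 15.0000

ω₁ = 0.0600, v₂ = 15.0000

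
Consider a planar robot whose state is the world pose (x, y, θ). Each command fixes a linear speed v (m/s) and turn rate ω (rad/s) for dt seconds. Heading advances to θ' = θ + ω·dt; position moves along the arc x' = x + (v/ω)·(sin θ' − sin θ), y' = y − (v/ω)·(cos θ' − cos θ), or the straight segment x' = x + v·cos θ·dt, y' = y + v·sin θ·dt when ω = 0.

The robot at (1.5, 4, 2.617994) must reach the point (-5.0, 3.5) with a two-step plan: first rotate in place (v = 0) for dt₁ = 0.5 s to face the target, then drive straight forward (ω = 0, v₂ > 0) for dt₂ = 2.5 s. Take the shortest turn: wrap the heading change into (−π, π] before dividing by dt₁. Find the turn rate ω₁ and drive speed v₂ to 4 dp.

ω₁ = 1.2007, v₂ = 2.6077

heading to target = atan2(3.5−4, -5−1.5) = -3.0648
Δθ = wrap(-3.0648 − 2.6180) = 0.6004; ω₁ = Δθ/dt₁ = 1.2007
distance = √((-5−1.5)² + (3.5−4)²) = 6.5192; v₂ = distance/dt₂ = 2.6077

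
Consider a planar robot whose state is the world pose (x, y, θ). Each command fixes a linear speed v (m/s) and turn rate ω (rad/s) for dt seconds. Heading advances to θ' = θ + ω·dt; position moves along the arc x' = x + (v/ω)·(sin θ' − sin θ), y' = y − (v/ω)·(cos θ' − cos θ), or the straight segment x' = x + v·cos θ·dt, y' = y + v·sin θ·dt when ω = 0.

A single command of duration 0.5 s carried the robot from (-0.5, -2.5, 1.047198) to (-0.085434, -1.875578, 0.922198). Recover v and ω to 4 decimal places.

v = 1.5000, ω = -0.2500

Δθ = 0.922198 − 1.047198 = -0.125000
ω = Δθ/dt = -0.125000/0.5 = -0.2500
R = −Δy/(cos θ' − cos θ) = -6.0000
v = R·ω = -6.0000·-0.2500 = 1.5000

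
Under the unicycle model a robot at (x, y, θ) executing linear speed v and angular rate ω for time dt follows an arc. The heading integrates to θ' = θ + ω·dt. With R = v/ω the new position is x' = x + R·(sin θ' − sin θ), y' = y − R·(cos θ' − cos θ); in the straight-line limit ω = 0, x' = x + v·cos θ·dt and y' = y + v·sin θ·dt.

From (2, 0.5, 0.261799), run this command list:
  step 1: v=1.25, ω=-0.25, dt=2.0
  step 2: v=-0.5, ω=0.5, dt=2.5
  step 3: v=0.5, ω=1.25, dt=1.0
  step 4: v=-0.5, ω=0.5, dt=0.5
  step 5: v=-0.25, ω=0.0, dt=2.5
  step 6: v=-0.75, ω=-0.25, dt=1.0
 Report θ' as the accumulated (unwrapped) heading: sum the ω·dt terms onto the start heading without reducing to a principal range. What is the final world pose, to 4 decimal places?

(4.5909, -0.4966, 2.2618)

step 1: θ'=-0.2382 (R=-5.0000) → pose (4.4739, 0.5292, -0.2382)
step 2: θ'=1.0118 (R=-1.0000) → pose (3.3901, 0.0878, 1.0118)
step 3: θ'=2.2618 (R=0.4000) → pose (3.3593, 0.5548, 2.2618)
step 4: θ'=2.5118 (R=-1.0000) → pose (3.5409, 0.3840, 2.5118)
step 5: θ'=2.5118 (straight) → pose (4.0460, 0.0159, 2.5118)
step 6: θ'=2.2618 (R=3.0000) → pose (4.5909, -0.4966, 2.2618)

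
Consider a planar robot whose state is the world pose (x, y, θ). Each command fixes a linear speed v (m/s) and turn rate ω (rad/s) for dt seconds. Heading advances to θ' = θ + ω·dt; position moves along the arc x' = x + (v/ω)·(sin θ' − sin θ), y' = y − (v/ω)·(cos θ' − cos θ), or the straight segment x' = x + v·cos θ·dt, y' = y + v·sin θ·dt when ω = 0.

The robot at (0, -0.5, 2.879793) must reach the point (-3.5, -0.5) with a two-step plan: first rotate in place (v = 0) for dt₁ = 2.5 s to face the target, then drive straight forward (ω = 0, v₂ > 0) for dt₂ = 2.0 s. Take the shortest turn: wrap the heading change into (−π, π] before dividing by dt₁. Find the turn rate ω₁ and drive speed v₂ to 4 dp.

ω₁ = 0.1047, v₂ = 1.7500

heading to target = atan2(-0.5−-0.5, -3.5−0) = 3.1416
Δθ = wrap(3.1416 − 2.8798) = 0.2618; ω₁ = Δθ/dt₁ = 0.1047
distance = √((-3.5−0)² + (-0.5−-0.5)²) = 3.5000; v₂ = distance/dt₂ = 1.7500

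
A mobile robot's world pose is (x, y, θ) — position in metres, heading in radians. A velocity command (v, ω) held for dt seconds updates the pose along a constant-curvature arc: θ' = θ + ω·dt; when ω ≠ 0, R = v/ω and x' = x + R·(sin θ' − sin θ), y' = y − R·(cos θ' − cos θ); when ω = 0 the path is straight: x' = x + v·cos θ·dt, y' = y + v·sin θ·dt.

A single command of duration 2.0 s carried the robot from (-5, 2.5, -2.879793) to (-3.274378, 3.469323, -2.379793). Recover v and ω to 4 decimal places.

Δθ = -2.379793 − -2.879793 = 0.500000
ω = Δθ/dt = 0.500000/2.0 = 0.2500
R = Δx/(sin θ' − sin θ) = -4.0000
v = R·ω = -4.0000·0.2500 = -1.0000

v = -1.0000, ω = 0.2500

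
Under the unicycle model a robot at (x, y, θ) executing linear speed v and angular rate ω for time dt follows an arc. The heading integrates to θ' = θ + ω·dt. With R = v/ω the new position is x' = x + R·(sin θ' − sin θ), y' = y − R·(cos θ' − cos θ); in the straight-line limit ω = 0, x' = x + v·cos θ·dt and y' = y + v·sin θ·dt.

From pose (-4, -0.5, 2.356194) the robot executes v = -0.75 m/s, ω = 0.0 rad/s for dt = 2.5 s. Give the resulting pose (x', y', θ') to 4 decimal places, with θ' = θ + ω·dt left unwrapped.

θ' = 2.3562 + 0.0·2.5 = 2.3562
ω = 0 → straight: x' = -4 + -0.75·cos(2.3562)·2.5 = -2.6742
y' = -0.5 + -0.75·sin(2.3562)·2.5 = -1.8258

(-2.6742, -1.8258, 2.3562)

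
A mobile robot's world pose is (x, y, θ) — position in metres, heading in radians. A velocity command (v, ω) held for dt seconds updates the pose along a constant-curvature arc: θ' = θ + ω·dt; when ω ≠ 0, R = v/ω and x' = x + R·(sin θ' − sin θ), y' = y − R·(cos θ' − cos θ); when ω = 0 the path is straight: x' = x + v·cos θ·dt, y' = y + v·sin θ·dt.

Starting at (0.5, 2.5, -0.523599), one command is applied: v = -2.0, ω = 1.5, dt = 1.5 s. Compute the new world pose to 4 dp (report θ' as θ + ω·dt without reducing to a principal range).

(-1.4839, 1.1387, 1.7264)

θ' = -0.5236 + 1.5·1.5 = 1.7264
R = v/ω = -2.0/1.5 = -1.3333
x' = 0.5 + -1.3333·(sin 1.7264 − sin -0.5236) = -1.4839
y' = 2.5 − -1.3333·(cos 1.7264 − cos -0.5236) = 1.1387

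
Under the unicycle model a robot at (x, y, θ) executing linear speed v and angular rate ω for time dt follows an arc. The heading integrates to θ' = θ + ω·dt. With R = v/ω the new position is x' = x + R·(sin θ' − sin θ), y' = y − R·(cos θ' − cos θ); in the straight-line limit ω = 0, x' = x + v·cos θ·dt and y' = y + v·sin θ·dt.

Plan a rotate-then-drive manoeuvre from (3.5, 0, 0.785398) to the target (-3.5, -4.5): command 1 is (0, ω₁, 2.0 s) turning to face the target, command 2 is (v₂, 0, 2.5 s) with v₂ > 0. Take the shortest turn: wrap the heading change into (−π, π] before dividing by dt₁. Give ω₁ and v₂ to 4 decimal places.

heading to target = atan2(-4.5−0, -3.5−3.5) = -2.5703
Δθ = wrap(-2.5703 − 0.7854) = 2.9275; ω₁ = Δθ/dt₁ = 1.4638
distance = √((-3.5−3.5)² + (-4.5−0)²) = 8.3217; v₂ = distance/dt₂ = 3.3287

ω₁ = 1.4638, v₂ = 3.3287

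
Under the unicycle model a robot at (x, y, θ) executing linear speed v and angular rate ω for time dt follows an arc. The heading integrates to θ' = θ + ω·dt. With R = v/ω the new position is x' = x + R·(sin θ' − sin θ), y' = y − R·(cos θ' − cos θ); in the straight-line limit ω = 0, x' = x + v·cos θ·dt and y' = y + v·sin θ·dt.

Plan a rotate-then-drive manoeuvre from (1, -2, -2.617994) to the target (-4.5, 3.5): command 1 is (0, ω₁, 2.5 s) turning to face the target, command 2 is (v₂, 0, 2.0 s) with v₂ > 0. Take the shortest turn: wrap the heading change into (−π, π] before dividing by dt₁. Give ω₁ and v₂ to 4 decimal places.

ω₁ = -0.5236, v₂ = 3.8891

heading to target = atan2(3.5−-2, -4.5−1) = 2.3562
Δθ = wrap(2.3562 − -2.6180) = -1.3090; ω₁ = Δθ/dt₁ = -0.5236
distance = √((-4.5−1)² + (3.5−-2)²) = 7.7782; v₂ = distance/dt₂ = 3.8891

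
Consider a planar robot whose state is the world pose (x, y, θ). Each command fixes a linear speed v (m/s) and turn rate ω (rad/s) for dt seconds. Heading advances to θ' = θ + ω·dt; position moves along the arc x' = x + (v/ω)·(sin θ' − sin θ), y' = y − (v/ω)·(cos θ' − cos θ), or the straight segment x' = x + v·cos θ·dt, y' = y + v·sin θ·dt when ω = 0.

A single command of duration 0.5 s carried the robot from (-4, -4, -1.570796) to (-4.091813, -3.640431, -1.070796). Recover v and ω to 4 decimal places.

Δθ = -1.070796 − -1.570796 = 0.500000
ω = Δθ/dt = 0.500000/0.5 = 1.0000
R = −Δy/(cos θ' − cos θ) = -0.7500
v = R·ω = -0.7500·1.0000 = -0.7500

v = -0.7500, ω = 1.0000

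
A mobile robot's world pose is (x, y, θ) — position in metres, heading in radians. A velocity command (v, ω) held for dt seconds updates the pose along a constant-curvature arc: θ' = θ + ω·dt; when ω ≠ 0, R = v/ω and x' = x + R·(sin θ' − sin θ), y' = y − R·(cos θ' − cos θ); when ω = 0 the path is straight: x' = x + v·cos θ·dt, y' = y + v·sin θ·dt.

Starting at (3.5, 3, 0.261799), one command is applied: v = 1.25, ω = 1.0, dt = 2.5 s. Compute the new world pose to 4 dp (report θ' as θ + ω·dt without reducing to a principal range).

θ' = 0.2618 + 1.0·2.5 = 2.7618
R = v/ω = 1.25/1.0 = 1.2500
x' = 3.5 + 1.2500·(sin 2.7618 − sin 0.2618) = 3.6399
y' = 3 − 1.2500·(cos 2.7618 − cos 0.2618) = 5.3683

(3.6399, 5.3683, 2.7618)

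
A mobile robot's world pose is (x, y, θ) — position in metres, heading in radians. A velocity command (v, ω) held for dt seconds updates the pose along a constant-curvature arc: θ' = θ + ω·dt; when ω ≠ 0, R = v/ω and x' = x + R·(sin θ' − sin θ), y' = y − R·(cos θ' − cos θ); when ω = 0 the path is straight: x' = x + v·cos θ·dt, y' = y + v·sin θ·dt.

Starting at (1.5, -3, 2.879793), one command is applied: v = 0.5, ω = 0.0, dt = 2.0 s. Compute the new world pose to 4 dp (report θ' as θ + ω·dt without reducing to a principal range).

(0.5341, -2.7412, 2.8798)

θ' = 2.8798 + 0.0·2.0 = 2.8798
ω = 0 → straight: x' = 1.5 + 0.5·cos(2.8798)·2.0 = 0.5341
y' = -3 + 0.5·sin(2.8798)·2.0 = -2.7412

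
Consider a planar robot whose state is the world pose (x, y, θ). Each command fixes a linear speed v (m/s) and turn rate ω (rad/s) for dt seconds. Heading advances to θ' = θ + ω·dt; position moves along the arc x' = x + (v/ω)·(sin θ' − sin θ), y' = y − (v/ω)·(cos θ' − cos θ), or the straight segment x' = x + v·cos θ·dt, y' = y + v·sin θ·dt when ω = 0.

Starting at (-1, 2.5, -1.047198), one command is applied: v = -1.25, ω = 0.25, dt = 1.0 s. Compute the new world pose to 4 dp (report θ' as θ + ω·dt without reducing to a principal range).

θ' = -1.0472 + 0.25·1.0 = -0.7972
R = v/ω = -1.25/0.25 = -5.0000
x' = -1 + -5.0000·(sin -0.7972 − sin -1.0472) = -1.7531
y' = 2.5 − -5.0000·(cos -0.7972 − cos -1.0472) = 3.4936

(-1.7531, 3.4936, -0.7972)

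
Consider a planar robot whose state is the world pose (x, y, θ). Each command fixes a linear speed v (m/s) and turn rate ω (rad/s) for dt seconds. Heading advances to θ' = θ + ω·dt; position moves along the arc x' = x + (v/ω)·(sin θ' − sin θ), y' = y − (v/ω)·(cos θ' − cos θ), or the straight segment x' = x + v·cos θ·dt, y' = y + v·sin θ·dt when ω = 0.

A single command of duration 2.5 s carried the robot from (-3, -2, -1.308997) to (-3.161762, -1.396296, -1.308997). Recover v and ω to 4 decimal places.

Δθ = -1.308997 − -1.308997 = 0.000000
ω = Δθ/dt = 0.000000/2.5 = 0.0000
ω = 0 → v = (Δx·cos θ + Δy·sin θ)/dt = -0.2500

v = -0.2500, ω = 0.0000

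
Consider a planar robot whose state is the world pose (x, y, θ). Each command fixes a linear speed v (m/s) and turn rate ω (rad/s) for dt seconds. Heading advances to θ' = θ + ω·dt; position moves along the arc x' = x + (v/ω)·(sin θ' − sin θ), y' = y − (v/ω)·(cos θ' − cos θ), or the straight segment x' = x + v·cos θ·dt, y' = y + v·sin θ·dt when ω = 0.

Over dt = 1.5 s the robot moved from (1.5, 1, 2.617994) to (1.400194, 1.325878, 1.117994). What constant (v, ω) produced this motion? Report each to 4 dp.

Δθ = 1.117994 − 2.617994 = -1.500000
ω = Δθ/dt = -1.500000/1.5 = -1.0000
R = −Δy/(cos θ' − cos θ) = -0.2500
v = R·ω = -0.2500·-1.0000 = 0.2500

v = 0.2500, ω = -1.0000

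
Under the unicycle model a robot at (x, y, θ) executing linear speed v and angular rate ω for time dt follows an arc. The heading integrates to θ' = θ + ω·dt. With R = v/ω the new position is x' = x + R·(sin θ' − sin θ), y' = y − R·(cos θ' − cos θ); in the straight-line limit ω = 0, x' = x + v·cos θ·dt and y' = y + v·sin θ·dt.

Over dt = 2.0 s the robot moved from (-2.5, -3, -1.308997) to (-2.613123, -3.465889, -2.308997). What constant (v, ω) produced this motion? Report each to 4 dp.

v = 0.2500, ω = -0.5000

Δθ = -2.308997 − -1.308997 = -1.000000
ω = Δθ/dt = -1.000000/2.0 = -0.5000
R = −Δy/(cos θ' − cos θ) = -0.5000
v = R·ω = -0.5000·-0.5000 = 0.2500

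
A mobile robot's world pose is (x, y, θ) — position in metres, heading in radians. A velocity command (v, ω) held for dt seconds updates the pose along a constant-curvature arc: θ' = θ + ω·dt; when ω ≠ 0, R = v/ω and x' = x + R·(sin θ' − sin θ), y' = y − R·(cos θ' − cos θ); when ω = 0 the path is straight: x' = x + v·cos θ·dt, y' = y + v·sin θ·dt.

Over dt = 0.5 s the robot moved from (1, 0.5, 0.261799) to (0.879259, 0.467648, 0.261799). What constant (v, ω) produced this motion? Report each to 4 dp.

v = -0.2500, ω = 0.0000

Δθ = 0.261799 − 0.261799 = 0.000000
ω = Δθ/dt = 0.000000/0.5 = 0.0000
ω = 0 → v = (Δx·cos θ + Δy·sin θ)/dt = -0.2500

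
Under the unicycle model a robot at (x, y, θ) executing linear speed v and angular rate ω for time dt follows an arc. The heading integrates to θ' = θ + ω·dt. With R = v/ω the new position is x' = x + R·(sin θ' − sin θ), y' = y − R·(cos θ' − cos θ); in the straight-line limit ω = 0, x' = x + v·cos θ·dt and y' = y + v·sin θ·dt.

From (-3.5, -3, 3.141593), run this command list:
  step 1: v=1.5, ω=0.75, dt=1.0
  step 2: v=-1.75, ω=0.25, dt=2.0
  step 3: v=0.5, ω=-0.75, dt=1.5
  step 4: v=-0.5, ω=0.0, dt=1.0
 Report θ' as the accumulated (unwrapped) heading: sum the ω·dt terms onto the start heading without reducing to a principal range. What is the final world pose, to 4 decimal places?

step 1: θ'=3.8916 (R=2.0000) → pose (-4.8633, -3.5366, 3.8916)
step 2: θ'=4.3916 (R=-7.0000) → pose (-2.9919, -0.6221, 4.3916)
step 3: θ'=3.2666 (R=-0.6667) → pose (-3.5414, -1.0733, 3.2666)
step 4: θ'=3.2666 (straight) → pose (-3.0453, -1.0110, 3.2666)

(-3.0453, -1.0110, 3.2666)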